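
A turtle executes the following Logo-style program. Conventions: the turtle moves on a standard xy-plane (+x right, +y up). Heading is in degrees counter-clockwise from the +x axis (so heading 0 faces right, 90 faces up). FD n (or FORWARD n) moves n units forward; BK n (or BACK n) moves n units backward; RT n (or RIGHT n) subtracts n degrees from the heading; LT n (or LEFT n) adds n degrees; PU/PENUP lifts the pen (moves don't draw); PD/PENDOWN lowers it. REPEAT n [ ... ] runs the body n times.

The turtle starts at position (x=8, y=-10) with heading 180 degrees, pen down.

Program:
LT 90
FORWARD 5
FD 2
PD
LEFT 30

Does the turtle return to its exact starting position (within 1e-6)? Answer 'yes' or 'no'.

Executing turtle program step by step:
Start: pos=(8,-10), heading=180, pen down
LT 90: heading 180 -> 270
FD 5: (8,-10) -> (8,-15) [heading=270, draw]
FD 2: (8,-15) -> (8,-17) [heading=270, draw]
PD: pen down
LT 30: heading 270 -> 300
Final: pos=(8,-17), heading=300, 2 segment(s) drawn

Start position: (8, -10)
Final position: (8, -17)
Distance = 7; >= 1e-6 -> NOT closed

Answer: no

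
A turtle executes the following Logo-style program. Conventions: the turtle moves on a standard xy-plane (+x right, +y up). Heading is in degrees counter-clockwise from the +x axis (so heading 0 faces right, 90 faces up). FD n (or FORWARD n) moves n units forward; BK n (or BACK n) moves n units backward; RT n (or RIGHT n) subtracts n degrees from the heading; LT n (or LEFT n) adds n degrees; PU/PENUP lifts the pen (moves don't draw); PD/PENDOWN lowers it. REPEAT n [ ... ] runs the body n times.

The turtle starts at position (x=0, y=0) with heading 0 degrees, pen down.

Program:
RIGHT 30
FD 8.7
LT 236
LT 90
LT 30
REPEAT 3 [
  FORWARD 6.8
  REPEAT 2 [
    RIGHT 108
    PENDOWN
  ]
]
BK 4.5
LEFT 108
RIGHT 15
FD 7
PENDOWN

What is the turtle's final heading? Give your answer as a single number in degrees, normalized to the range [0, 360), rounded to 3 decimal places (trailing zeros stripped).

Answer: 131

Derivation:
Executing turtle program step by step:
Start: pos=(0,0), heading=0, pen down
RT 30: heading 0 -> 330
FD 8.7: (0,0) -> (7.534,-4.35) [heading=330, draw]
LT 236: heading 330 -> 206
LT 90: heading 206 -> 296
LT 30: heading 296 -> 326
REPEAT 3 [
  -- iteration 1/3 --
  FD 6.8: (7.534,-4.35) -> (13.172,-8.153) [heading=326, draw]
  REPEAT 2 [
    -- iteration 1/2 --
    RT 108: heading 326 -> 218
    PD: pen down
    -- iteration 2/2 --
    RT 108: heading 218 -> 110
    PD: pen down
  ]
  -- iteration 2/3 --
  FD 6.8: (13.172,-8.153) -> (10.846,-1.763) [heading=110, draw]
  REPEAT 2 [
    -- iteration 1/2 --
    RT 108: heading 110 -> 2
    PD: pen down
    -- iteration 2/2 --
    RT 108: heading 2 -> 254
    PD: pen down
  ]
  -- iteration 3/3 --
  FD 6.8: (10.846,-1.763) -> (8.972,-8.299) [heading=254, draw]
  REPEAT 2 [
    -- iteration 1/2 --
    RT 108: heading 254 -> 146
    PD: pen down
    -- iteration 2/2 --
    RT 108: heading 146 -> 38
    PD: pen down
  ]
]
BK 4.5: (8.972,-8.299) -> (5.426,-11.07) [heading=38, draw]
LT 108: heading 38 -> 146
RT 15: heading 146 -> 131
FD 7: (5.426,-11.07) -> (0.833,-5.787) [heading=131, draw]
PD: pen down
Final: pos=(0.833,-5.787), heading=131, 6 segment(s) drawn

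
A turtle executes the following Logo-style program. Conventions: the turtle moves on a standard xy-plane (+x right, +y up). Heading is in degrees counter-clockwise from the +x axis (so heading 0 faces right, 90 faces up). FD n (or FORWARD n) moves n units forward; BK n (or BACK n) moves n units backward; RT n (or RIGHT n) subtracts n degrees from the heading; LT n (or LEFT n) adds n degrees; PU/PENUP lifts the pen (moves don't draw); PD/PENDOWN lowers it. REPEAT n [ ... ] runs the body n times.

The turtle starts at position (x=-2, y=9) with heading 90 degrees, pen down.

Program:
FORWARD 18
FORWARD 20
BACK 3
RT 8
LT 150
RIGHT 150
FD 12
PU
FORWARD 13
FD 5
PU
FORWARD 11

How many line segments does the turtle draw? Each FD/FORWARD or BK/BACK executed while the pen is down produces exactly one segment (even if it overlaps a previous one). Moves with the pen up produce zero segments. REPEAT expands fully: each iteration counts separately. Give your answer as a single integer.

Answer: 4

Derivation:
Executing turtle program step by step:
Start: pos=(-2,9), heading=90, pen down
FD 18: (-2,9) -> (-2,27) [heading=90, draw]
FD 20: (-2,27) -> (-2,47) [heading=90, draw]
BK 3: (-2,47) -> (-2,44) [heading=90, draw]
RT 8: heading 90 -> 82
LT 150: heading 82 -> 232
RT 150: heading 232 -> 82
FD 12: (-2,44) -> (-0.33,55.883) [heading=82, draw]
PU: pen up
FD 13: (-0.33,55.883) -> (1.479,68.757) [heading=82, move]
FD 5: (1.479,68.757) -> (2.175,73.708) [heading=82, move]
PU: pen up
FD 11: (2.175,73.708) -> (3.706,84.601) [heading=82, move]
Final: pos=(3.706,84.601), heading=82, 4 segment(s) drawn
Segments drawn: 4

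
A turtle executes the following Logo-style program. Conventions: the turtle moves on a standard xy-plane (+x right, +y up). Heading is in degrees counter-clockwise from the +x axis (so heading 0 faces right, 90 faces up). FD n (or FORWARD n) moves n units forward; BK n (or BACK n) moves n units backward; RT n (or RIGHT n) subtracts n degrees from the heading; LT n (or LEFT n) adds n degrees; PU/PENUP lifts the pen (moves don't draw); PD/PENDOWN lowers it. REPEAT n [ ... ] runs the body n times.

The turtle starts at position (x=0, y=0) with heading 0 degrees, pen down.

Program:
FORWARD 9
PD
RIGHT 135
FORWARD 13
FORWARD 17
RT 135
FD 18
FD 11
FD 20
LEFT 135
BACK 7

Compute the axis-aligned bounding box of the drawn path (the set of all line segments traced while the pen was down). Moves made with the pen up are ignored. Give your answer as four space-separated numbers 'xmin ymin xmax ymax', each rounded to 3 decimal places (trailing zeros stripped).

Executing turtle program step by step:
Start: pos=(0,0), heading=0, pen down
FD 9: (0,0) -> (9,0) [heading=0, draw]
PD: pen down
RT 135: heading 0 -> 225
FD 13: (9,0) -> (-0.192,-9.192) [heading=225, draw]
FD 17: (-0.192,-9.192) -> (-12.213,-21.213) [heading=225, draw]
RT 135: heading 225 -> 90
FD 18: (-12.213,-21.213) -> (-12.213,-3.213) [heading=90, draw]
FD 11: (-12.213,-3.213) -> (-12.213,7.787) [heading=90, draw]
FD 20: (-12.213,7.787) -> (-12.213,27.787) [heading=90, draw]
LT 135: heading 90 -> 225
BK 7: (-12.213,27.787) -> (-7.263,32.737) [heading=225, draw]
Final: pos=(-7.263,32.737), heading=225, 7 segment(s) drawn

Segment endpoints: x in {-12.213, -12.213, -12.213, -12.213, -7.263, -0.192, 0, 9}, y in {-21.213, -9.192, -3.213, 0, 7.787, 27.787, 32.737}
xmin=-12.213, ymin=-21.213, xmax=9, ymax=32.737

Answer: -12.213 -21.213 9 32.737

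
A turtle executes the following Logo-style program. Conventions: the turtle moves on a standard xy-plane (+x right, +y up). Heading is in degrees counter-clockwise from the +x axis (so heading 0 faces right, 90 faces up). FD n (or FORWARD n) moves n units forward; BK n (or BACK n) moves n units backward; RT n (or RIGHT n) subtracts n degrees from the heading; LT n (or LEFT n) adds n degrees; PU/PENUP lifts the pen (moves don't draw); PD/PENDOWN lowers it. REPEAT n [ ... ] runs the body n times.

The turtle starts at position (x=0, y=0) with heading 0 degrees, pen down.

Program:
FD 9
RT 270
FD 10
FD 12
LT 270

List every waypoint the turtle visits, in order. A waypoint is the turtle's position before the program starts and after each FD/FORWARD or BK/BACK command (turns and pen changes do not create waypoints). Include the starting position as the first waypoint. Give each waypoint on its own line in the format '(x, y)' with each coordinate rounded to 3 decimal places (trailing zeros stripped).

Executing turtle program step by step:
Start: pos=(0,0), heading=0, pen down
FD 9: (0,0) -> (9,0) [heading=0, draw]
RT 270: heading 0 -> 90
FD 10: (9,0) -> (9,10) [heading=90, draw]
FD 12: (9,10) -> (9,22) [heading=90, draw]
LT 270: heading 90 -> 0
Final: pos=(9,22), heading=0, 3 segment(s) drawn
Waypoints (4 total):
(0, 0)
(9, 0)
(9, 10)
(9, 22)

Answer: (0, 0)
(9, 0)
(9, 10)
(9, 22)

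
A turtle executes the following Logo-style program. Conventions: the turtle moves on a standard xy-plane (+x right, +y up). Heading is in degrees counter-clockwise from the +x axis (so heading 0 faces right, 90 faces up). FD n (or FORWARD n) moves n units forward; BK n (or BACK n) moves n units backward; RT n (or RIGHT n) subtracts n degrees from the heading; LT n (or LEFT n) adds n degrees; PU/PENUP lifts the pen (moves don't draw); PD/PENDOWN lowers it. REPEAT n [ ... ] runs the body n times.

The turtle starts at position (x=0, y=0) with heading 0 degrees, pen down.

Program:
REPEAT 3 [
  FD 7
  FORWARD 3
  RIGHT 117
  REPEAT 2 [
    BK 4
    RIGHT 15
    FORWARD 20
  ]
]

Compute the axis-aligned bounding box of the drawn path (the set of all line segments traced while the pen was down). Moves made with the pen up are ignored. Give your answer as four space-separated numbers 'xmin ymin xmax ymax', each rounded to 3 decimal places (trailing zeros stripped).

Executing turtle program step by step:
Start: pos=(0,0), heading=0, pen down
REPEAT 3 [
  -- iteration 1/3 --
  FD 7: (0,0) -> (7,0) [heading=0, draw]
  FD 3: (7,0) -> (10,0) [heading=0, draw]
  RT 117: heading 0 -> 243
  REPEAT 2 [
    -- iteration 1/2 --
    BK 4: (10,0) -> (11.816,3.564) [heading=243, draw]
    RT 15: heading 243 -> 228
    FD 20: (11.816,3.564) -> (-1.567,-11.299) [heading=228, draw]
    -- iteration 2/2 --
    BK 4: (-1.567,-11.299) -> (1.11,-8.326) [heading=228, draw]
    RT 15: heading 228 -> 213
    FD 20: (1.11,-8.326) -> (-15.664,-19.219) [heading=213, draw]
  ]
  -- iteration 2/3 --
  FD 7: (-15.664,-19.219) -> (-21.534,-23.032) [heading=213, draw]
  FD 3: (-21.534,-23.032) -> (-24.05,-24.665) [heading=213, draw]
  RT 117: heading 213 -> 96
  REPEAT 2 [
    -- iteration 1/2 --
    BK 4: (-24.05,-24.665) -> (-23.632,-28.644) [heading=96, draw]
    RT 15: heading 96 -> 81
    FD 20: (-23.632,-28.644) -> (-20.503,-8.89) [heading=81, draw]
    -- iteration 2/2 --
    BK 4: (-20.503,-8.89) -> (-21.129,-12.841) [heading=81, draw]
    RT 15: heading 81 -> 66
    FD 20: (-21.129,-12.841) -> (-12.994,5.43) [heading=66, draw]
  ]
  -- iteration 3/3 --
  FD 7: (-12.994,5.43) -> (-10.147,11.825) [heading=66, draw]
  FD 3: (-10.147,11.825) -> (-8.927,14.566) [heading=66, draw]
  RT 117: heading 66 -> 309
  REPEAT 2 [
    -- iteration 1/2 --
    BK 4: (-8.927,14.566) -> (-11.444,17.674) [heading=309, draw]
    RT 15: heading 309 -> 294
    FD 20: (-11.444,17.674) -> (-3.31,-0.596) [heading=294, draw]
    -- iteration 2/2 --
    BK 4: (-3.31,-0.596) -> (-4.937,3.058) [heading=294, draw]
    RT 15: heading 294 -> 279
    FD 20: (-4.937,3.058) -> (-1.808,-16.696) [heading=279, draw]
  ]
]
Final: pos=(-1.808,-16.696), heading=279, 18 segment(s) drawn

Segment endpoints: x in {-24.05, -23.632, -21.534, -21.129, -20.503, -15.664, -12.994, -11.444, -10.147, -8.927, -4.937, -3.31, -1.808, -1.567, 0, 1.11, 7, 10, 11.816}, y in {-28.644, -24.665, -23.032, -19.219, -16.696, -12.841, -11.299, -8.89, -8.326, -0.596, 0, 3.058, 3.564, 5.43, 11.825, 14.566, 17.674}
xmin=-24.05, ymin=-28.644, xmax=11.816, ymax=17.674

Answer: -24.05 -28.644 11.816 17.674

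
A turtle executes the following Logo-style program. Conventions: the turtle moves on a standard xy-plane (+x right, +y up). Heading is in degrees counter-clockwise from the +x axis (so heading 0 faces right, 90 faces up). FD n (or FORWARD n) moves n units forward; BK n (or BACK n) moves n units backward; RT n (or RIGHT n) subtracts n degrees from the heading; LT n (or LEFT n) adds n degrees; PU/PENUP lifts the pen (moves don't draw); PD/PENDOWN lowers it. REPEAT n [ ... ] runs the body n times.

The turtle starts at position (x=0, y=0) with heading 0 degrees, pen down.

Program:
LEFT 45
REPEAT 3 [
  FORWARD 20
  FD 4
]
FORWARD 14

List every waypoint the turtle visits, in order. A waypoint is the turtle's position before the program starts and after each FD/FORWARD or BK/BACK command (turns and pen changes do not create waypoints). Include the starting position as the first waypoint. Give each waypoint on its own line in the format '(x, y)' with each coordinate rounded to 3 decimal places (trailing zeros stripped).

Executing turtle program step by step:
Start: pos=(0,0), heading=0, pen down
LT 45: heading 0 -> 45
REPEAT 3 [
  -- iteration 1/3 --
  FD 20: (0,0) -> (14.142,14.142) [heading=45, draw]
  FD 4: (14.142,14.142) -> (16.971,16.971) [heading=45, draw]
  -- iteration 2/3 --
  FD 20: (16.971,16.971) -> (31.113,31.113) [heading=45, draw]
  FD 4: (31.113,31.113) -> (33.941,33.941) [heading=45, draw]
  -- iteration 3/3 --
  FD 20: (33.941,33.941) -> (48.083,48.083) [heading=45, draw]
  FD 4: (48.083,48.083) -> (50.912,50.912) [heading=45, draw]
]
FD 14: (50.912,50.912) -> (60.811,60.811) [heading=45, draw]
Final: pos=(60.811,60.811), heading=45, 7 segment(s) drawn
Waypoints (8 total):
(0, 0)
(14.142, 14.142)
(16.971, 16.971)
(31.113, 31.113)
(33.941, 33.941)
(48.083, 48.083)
(50.912, 50.912)
(60.811, 60.811)

Answer: (0, 0)
(14.142, 14.142)
(16.971, 16.971)
(31.113, 31.113)
(33.941, 33.941)
(48.083, 48.083)
(50.912, 50.912)
(60.811, 60.811)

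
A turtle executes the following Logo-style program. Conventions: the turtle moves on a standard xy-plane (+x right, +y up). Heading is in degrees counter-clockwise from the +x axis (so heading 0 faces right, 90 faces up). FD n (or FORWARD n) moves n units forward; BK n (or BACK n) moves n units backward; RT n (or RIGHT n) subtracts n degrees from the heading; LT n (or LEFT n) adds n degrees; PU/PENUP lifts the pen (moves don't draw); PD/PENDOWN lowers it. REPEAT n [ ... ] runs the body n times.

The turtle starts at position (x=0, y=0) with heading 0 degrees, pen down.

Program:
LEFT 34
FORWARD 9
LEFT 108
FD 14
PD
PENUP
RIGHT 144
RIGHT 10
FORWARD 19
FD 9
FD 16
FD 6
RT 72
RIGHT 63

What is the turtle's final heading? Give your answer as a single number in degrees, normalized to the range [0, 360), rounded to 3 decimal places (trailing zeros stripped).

Executing turtle program step by step:
Start: pos=(0,0), heading=0, pen down
LT 34: heading 0 -> 34
FD 9: (0,0) -> (7.461,5.033) [heading=34, draw]
LT 108: heading 34 -> 142
FD 14: (7.461,5.033) -> (-3.571,13.652) [heading=142, draw]
PD: pen down
PU: pen up
RT 144: heading 142 -> 358
RT 10: heading 358 -> 348
FD 19: (-3.571,13.652) -> (15.014,9.702) [heading=348, move]
FD 9: (15.014,9.702) -> (23.817,7.83) [heading=348, move]
FD 16: (23.817,7.83) -> (39.468,4.504) [heading=348, move]
FD 6: (39.468,4.504) -> (45.337,3.256) [heading=348, move]
RT 72: heading 348 -> 276
RT 63: heading 276 -> 213
Final: pos=(45.337,3.256), heading=213, 2 segment(s) drawn

Answer: 213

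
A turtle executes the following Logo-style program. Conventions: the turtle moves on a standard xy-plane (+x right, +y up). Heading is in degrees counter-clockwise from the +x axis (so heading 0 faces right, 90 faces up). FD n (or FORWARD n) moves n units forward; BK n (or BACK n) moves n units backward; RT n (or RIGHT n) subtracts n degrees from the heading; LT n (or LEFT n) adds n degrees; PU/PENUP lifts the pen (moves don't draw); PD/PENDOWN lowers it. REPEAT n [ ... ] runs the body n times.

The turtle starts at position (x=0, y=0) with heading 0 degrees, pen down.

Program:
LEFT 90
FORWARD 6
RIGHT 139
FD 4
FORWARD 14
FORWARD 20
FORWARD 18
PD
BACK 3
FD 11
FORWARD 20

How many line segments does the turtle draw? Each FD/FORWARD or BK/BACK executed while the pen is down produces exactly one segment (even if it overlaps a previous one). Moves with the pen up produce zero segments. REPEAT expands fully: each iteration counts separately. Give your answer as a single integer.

Answer: 8

Derivation:
Executing turtle program step by step:
Start: pos=(0,0), heading=0, pen down
LT 90: heading 0 -> 90
FD 6: (0,0) -> (0,6) [heading=90, draw]
RT 139: heading 90 -> 311
FD 4: (0,6) -> (2.624,2.981) [heading=311, draw]
FD 14: (2.624,2.981) -> (11.809,-7.585) [heading=311, draw]
FD 20: (11.809,-7.585) -> (24.93,-22.679) [heading=311, draw]
FD 18: (24.93,-22.679) -> (36.739,-36.264) [heading=311, draw]
PD: pen down
BK 3: (36.739,-36.264) -> (34.771,-34) [heading=311, draw]
FD 11: (34.771,-34) -> (41.988,-42.301) [heading=311, draw]
FD 20: (41.988,-42.301) -> (55.109,-57.396) [heading=311, draw]
Final: pos=(55.109,-57.396), heading=311, 8 segment(s) drawn
Segments drawn: 8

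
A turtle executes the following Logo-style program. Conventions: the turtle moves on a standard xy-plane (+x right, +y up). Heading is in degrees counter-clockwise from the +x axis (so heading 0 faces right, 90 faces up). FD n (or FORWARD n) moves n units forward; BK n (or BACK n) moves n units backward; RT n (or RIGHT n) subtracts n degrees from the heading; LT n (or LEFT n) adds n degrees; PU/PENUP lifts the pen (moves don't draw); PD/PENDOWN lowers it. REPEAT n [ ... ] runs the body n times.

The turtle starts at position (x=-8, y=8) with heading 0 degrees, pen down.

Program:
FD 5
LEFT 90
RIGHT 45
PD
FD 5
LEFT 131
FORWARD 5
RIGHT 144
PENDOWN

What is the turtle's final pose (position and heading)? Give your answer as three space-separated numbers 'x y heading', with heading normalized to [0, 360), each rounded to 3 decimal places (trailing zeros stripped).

Answer: -4.452 11.884 32

Derivation:
Executing turtle program step by step:
Start: pos=(-8,8), heading=0, pen down
FD 5: (-8,8) -> (-3,8) [heading=0, draw]
LT 90: heading 0 -> 90
RT 45: heading 90 -> 45
PD: pen down
FD 5: (-3,8) -> (0.536,11.536) [heading=45, draw]
LT 131: heading 45 -> 176
FD 5: (0.536,11.536) -> (-4.452,11.884) [heading=176, draw]
RT 144: heading 176 -> 32
PD: pen down
Final: pos=(-4.452,11.884), heading=32, 3 segment(s) drawn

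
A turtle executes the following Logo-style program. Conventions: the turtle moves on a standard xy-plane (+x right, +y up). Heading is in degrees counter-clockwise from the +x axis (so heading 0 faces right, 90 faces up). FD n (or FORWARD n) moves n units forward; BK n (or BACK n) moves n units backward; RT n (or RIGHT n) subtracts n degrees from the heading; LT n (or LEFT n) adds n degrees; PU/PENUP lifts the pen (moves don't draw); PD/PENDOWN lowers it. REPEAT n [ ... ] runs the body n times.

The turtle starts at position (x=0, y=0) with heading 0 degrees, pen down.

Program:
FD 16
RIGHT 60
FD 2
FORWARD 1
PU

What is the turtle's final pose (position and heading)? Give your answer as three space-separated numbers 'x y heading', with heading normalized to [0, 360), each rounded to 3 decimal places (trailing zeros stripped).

Executing turtle program step by step:
Start: pos=(0,0), heading=0, pen down
FD 16: (0,0) -> (16,0) [heading=0, draw]
RT 60: heading 0 -> 300
FD 2: (16,0) -> (17,-1.732) [heading=300, draw]
FD 1: (17,-1.732) -> (17.5,-2.598) [heading=300, draw]
PU: pen up
Final: pos=(17.5,-2.598), heading=300, 3 segment(s) drawn

Answer: 17.5 -2.598 300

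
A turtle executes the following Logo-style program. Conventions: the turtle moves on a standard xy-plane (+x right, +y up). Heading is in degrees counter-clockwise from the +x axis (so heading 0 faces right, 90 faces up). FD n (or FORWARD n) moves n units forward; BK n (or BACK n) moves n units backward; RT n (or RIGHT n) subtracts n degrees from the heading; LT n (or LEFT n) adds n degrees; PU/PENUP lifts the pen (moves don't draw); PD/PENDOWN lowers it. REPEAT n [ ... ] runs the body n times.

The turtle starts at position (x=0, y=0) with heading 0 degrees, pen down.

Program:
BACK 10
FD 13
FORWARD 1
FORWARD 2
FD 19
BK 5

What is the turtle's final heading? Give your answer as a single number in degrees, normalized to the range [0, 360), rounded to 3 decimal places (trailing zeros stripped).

Executing turtle program step by step:
Start: pos=(0,0), heading=0, pen down
BK 10: (0,0) -> (-10,0) [heading=0, draw]
FD 13: (-10,0) -> (3,0) [heading=0, draw]
FD 1: (3,0) -> (4,0) [heading=0, draw]
FD 2: (4,0) -> (6,0) [heading=0, draw]
FD 19: (6,0) -> (25,0) [heading=0, draw]
BK 5: (25,0) -> (20,0) [heading=0, draw]
Final: pos=(20,0), heading=0, 6 segment(s) drawn

Answer: 0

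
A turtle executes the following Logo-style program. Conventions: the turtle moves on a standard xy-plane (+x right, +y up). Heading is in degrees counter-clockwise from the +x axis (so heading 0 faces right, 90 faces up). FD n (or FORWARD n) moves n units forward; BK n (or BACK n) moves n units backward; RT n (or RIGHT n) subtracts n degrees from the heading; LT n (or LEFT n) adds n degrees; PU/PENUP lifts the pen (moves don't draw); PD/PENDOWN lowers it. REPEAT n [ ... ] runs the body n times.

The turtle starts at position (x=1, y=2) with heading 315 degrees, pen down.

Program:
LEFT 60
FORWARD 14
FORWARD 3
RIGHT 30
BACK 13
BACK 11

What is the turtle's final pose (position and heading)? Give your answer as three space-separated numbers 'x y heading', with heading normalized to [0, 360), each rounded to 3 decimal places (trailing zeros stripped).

Answer: -5.761 12.612 345

Derivation:
Executing turtle program step by step:
Start: pos=(1,2), heading=315, pen down
LT 60: heading 315 -> 15
FD 14: (1,2) -> (14.523,5.623) [heading=15, draw]
FD 3: (14.523,5.623) -> (17.421,6.4) [heading=15, draw]
RT 30: heading 15 -> 345
BK 13: (17.421,6.4) -> (4.864,9.765) [heading=345, draw]
BK 11: (4.864,9.765) -> (-5.761,12.612) [heading=345, draw]
Final: pos=(-5.761,12.612), heading=345, 4 segment(s) drawn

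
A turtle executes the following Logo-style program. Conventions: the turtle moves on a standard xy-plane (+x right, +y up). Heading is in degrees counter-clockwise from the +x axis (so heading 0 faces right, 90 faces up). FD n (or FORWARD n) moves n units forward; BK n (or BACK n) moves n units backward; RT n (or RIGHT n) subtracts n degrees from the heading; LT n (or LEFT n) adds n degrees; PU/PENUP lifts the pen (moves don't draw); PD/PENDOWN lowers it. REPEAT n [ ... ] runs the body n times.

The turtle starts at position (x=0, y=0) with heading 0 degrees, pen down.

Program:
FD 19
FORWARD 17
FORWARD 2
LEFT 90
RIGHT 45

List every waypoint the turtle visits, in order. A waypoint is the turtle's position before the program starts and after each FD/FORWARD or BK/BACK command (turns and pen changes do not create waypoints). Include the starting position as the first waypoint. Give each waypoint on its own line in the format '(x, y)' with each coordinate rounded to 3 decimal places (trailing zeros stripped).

Answer: (0, 0)
(19, 0)
(36, 0)
(38, 0)

Derivation:
Executing turtle program step by step:
Start: pos=(0,0), heading=0, pen down
FD 19: (0,0) -> (19,0) [heading=0, draw]
FD 17: (19,0) -> (36,0) [heading=0, draw]
FD 2: (36,0) -> (38,0) [heading=0, draw]
LT 90: heading 0 -> 90
RT 45: heading 90 -> 45
Final: pos=(38,0), heading=45, 3 segment(s) drawn
Waypoints (4 total):
(0, 0)
(19, 0)
(36, 0)
(38, 0)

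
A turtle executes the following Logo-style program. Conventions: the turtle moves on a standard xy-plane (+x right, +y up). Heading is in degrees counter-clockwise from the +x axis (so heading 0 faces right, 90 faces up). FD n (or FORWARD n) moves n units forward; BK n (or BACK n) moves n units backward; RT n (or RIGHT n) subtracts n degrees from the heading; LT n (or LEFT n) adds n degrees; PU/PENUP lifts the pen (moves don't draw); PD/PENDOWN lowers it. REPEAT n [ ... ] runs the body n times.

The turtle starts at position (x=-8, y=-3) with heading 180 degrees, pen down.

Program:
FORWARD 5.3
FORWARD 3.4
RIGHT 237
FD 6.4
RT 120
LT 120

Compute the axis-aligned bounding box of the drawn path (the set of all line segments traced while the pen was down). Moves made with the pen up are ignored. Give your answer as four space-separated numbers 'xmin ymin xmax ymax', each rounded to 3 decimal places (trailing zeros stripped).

Answer: -16.7 -8.367 -8 -3

Derivation:
Executing turtle program step by step:
Start: pos=(-8,-3), heading=180, pen down
FD 5.3: (-8,-3) -> (-13.3,-3) [heading=180, draw]
FD 3.4: (-13.3,-3) -> (-16.7,-3) [heading=180, draw]
RT 237: heading 180 -> 303
FD 6.4: (-16.7,-3) -> (-13.214,-8.367) [heading=303, draw]
RT 120: heading 303 -> 183
LT 120: heading 183 -> 303
Final: pos=(-13.214,-8.367), heading=303, 3 segment(s) drawn

Segment endpoints: x in {-16.7, -13.3, -13.214, -8}, y in {-8.367, -3, -3, -3}
xmin=-16.7, ymin=-8.367, xmax=-8, ymax=-3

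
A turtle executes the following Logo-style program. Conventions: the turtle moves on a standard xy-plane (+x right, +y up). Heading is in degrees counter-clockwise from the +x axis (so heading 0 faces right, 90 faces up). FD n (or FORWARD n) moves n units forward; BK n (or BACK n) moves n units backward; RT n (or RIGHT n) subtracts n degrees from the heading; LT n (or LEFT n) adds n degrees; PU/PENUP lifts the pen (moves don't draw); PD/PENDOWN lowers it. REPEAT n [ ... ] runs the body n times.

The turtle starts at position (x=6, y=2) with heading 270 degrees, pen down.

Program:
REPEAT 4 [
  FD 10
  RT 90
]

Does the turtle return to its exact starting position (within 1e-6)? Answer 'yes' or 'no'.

Answer: yes

Derivation:
Executing turtle program step by step:
Start: pos=(6,2), heading=270, pen down
REPEAT 4 [
  -- iteration 1/4 --
  FD 10: (6,2) -> (6,-8) [heading=270, draw]
  RT 90: heading 270 -> 180
  -- iteration 2/4 --
  FD 10: (6,-8) -> (-4,-8) [heading=180, draw]
  RT 90: heading 180 -> 90
  -- iteration 3/4 --
  FD 10: (-4,-8) -> (-4,2) [heading=90, draw]
  RT 90: heading 90 -> 0
  -- iteration 4/4 --
  FD 10: (-4,2) -> (6,2) [heading=0, draw]
  RT 90: heading 0 -> 270
]
Final: pos=(6,2), heading=270, 4 segment(s) drawn

Start position: (6, 2)
Final position: (6, 2)
Distance = 0; < 1e-6 -> CLOSED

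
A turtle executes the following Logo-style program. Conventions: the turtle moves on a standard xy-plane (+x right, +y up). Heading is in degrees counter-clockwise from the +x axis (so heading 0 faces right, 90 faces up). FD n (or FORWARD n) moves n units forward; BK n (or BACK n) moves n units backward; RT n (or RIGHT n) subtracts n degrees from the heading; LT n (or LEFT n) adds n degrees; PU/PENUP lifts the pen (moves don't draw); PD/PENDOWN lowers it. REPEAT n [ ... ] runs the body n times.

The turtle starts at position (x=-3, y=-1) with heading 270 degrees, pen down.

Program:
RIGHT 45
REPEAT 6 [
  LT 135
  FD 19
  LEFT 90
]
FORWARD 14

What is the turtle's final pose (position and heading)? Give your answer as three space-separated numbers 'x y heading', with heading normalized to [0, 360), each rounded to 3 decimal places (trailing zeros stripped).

Executing turtle program step by step:
Start: pos=(-3,-1), heading=270, pen down
RT 45: heading 270 -> 225
REPEAT 6 [
  -- iteration 1/6 --
  LT 135: heading 225 -> 0
  FD 19: (-3,-1) -> (16,-1) [heading=0, draw]
  LT 90: heading 0 -> 90
  -- iteration 2/6 --
  LT 135: heading 90 -> 225
  FD 19: (16,-1) -> (2.565,-14.435) [heading=225, draw]
  LT 90: heading 225 -> 315
  -- iteration 3/6 --
  LT 135: heading 315 -> 90
  FD 19: (2.565,-14.435) -> (2.565,4.565) [heading=90, draw]
  LT 90: heading 90 -> 180
  -- iteration 4/6 --
  LT 135: heading 180 -> 315
  FD 19: (2.565,4.565) -> (16,-8.87) [heading=315, draw]
  LT 90: heading 315 -> 45
  -- iteration 5/6 --
  LT 135: heading 45 -> 180
  FD 19: (16,-8.87) -> (-3,-8.87) [heading=180, draw]
  LT 90: heading 180 -> 270
  -- iteration 6/6 --
  LT 135: heading 270 -> 45
  FD 19: (-3,-8.87) -> (10.435,4.565) [heading=45, draw]
  LT 90: heading 45 -> 135
]
FD 14: (10.435,4.565) -> (0.536,14.464) [heading=135, draw]
Final: pos=(0.536,14.464), heading=135, 7 segment(s) drawn

Answer: 0.536 14.464 135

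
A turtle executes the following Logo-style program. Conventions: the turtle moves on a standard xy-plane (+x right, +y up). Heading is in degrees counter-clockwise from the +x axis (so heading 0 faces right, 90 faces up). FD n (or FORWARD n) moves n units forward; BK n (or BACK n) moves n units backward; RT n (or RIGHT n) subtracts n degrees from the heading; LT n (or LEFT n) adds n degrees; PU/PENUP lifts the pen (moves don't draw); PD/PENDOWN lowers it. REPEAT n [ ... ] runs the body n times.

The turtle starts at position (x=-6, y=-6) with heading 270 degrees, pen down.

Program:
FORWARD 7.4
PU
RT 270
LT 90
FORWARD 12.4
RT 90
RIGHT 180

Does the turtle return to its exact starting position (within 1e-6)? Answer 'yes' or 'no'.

Executing turtle program step by step:
Start: pos=(-6,-6), heading=270, pen down
FD 7.4: (-6,-6) -> (-6,-13.4) [heading=270, draw]
PU: pen up
RT 270: heading 270 -> 0
LT 90: heading 0 -> 90
FD 12.4: (-6,-13.4) -> (-6,-1) [heading=90, move]
RT 90: heading 90 -> 0
RT 180: heading 0 -> 180
Final: pos=(-6,-1), heading=180, 1 segment(s) drawn

Start position: (-6, -6)
Final position: (-6, -1)
Distance = 5; >= 1e-6 -> NOT closed

Answer: no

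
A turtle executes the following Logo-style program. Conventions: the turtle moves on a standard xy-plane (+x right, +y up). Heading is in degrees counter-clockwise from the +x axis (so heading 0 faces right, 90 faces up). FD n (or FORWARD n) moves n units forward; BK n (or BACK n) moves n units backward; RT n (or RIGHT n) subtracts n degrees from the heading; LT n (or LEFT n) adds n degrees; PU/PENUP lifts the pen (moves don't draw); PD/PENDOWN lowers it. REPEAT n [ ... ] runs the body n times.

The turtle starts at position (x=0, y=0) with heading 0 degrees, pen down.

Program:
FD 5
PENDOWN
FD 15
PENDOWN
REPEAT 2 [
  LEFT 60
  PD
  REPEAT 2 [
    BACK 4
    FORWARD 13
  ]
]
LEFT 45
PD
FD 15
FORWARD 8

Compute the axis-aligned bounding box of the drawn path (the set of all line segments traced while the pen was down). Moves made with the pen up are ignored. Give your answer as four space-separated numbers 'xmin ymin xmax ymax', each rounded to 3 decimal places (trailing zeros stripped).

Answer: -2.216 -3.464 31 37.13

Derivation:
Executing turtle program step by step:
Start: pos=(0,0), heading=0, pen down
FD 5: (0,0) -> (5,0) [heading=0, draw]
PD: pen down
FD 15: (5,0) -> (20,0) [heading=0, draw]
PD: pen down
REPEAT 2 [
  -- iteration 1/2 --
  LT 60: heading 0 -> 60
  PD: pen down
  REPEAT 2 [
    -- iteration 1/2 --
    BK 4: (20,0) -> (18,-3.464) [heading=60, draw]
    FD 13: (18,-3.464) -> (24.5,7.794) [heading=60, draw]
    -- iteration 2/2 --
    BK 4: (24.5,7.794) -> (22.5,4.33) [heading=60, draw]
    FD 13: (22.5,4.33) -> (29,15.588) [heading=60, draw]
  ]
  -- iteration 2/2 --
  LT 60: heading 60 -> 120
  PD: pen down
  REPEAT 2 [
    -- iteration 1/2 --
    BK 4: (29,15.588) -> (31,12.124) [heading=120, draw]
    FD 13: (31,12.124) -> (24.5,23.383) [heading=120, draw]
    -- iteration 2/2 --
    BK 4: (24.5,23.383) -> (26.5,19.919) [heading=120, draw]
    FD 13: (26.5,19.919) -> (20,31.177) [heading=120, draw]
  ]
]
LT 45: heading 120 -> 165
PD: pen down
FD 15: (20,31.177) -> (5.511,35.059) [heading=165, draw]
FD 8: (5.511,35.059) -> (-2.216,37.13) [heading=165, draw]
Final: pos=(-2.216,37.13), heading=165, 12 segment(s) drawn

Segment endpoints: x in {-2.216, 0, 5, 5.511, 18, 20, 20, 22.5, 24.5, 24.5, 26.5, 29, 31}, y in {-3.464, 0, 4.33, 7.794, 12.124, 15.588, 19.919, 23.383, 31.177, 35.059, 37.13}
xmin=-2.216, ymin=-3.464, xmax=31, ymax=37.13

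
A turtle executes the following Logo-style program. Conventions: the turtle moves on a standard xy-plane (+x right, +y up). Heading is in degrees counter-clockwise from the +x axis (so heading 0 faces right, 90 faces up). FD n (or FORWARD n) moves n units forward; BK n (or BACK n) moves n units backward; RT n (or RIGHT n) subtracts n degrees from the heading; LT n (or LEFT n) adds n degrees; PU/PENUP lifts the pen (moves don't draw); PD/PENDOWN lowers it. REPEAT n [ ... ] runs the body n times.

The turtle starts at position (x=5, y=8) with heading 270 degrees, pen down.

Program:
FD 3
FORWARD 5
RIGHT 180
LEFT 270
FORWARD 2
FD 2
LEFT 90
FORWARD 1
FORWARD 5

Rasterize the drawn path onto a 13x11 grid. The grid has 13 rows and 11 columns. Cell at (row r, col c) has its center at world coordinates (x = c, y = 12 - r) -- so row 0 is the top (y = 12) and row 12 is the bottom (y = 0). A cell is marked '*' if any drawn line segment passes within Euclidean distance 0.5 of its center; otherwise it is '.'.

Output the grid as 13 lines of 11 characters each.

Segment 0: (5,8) -> (5,5)
Segment 1: (5,5) -> (5,0)
Segment 2: (5,0) -> (7,-0)
Segment 3: (7,-0) -> (9,-0)
Segment 4: (9,-0) -> (9,1)
Segment 5: (9,1) -> (9,6)

Answer: ...........
...........
...........
...........
.....*.....
.....*.....
.....*...*.
.....*...*.
.....*...*.
.....*...*.
.....*...*.
.....*...*.
.....*****.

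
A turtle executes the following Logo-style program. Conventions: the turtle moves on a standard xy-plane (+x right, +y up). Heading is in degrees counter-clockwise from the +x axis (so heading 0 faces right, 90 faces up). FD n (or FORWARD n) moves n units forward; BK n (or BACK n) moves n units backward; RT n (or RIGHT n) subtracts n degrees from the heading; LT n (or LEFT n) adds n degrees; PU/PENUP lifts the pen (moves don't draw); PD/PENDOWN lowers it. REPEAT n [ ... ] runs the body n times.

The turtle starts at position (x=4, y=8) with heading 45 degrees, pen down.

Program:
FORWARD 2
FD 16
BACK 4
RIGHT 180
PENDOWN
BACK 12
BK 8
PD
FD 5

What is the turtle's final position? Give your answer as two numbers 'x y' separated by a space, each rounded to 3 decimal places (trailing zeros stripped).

Executing turtle program step by step:
Start: pos=(4,8), heading=45, pen down
FD 2: (4,8) -> (5.414,9.414) [heading=45, draw]
FD 16: (5.414,9.414) -> (16.728,20.728) [heading=45, draw]
BK 4: (16.728,20.728) -> (13.899,17.899) [heading=45, draw]
RT 180: heading 45 -> 225
PD: pen down
BK 12: (13.899,17.899) -> (22.385,26.385) [heading=225, draw]
BK 8: (22.385,26.385) -> (28.042,32.042) [heading=225, draw]
PD: pen down
FD 5: (28.042,32.042) -> (24.506,28.506) [heading=225, draw]
Final: pos=(24.506,28.506), heading=225, 6 segment(s) drawn

Answer: 24.506 28.506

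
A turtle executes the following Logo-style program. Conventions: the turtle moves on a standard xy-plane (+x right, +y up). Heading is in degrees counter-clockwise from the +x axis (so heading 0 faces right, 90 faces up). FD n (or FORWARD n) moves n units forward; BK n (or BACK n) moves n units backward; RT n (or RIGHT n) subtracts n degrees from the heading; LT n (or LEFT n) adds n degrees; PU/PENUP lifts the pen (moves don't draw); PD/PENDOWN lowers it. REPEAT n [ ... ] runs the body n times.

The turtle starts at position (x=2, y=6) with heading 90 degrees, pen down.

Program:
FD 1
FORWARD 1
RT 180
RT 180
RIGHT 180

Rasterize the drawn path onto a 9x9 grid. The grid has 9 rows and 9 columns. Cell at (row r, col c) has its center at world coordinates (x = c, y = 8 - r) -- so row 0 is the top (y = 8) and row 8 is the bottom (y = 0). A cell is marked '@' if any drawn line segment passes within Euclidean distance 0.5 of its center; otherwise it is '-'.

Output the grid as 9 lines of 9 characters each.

Segment 0: (2,6) -> (2,7)
Segment 1: (2,7) -> (2,8)

Answer: --@------
--@------
--@------
---------
---------
---------
---------
---------
---------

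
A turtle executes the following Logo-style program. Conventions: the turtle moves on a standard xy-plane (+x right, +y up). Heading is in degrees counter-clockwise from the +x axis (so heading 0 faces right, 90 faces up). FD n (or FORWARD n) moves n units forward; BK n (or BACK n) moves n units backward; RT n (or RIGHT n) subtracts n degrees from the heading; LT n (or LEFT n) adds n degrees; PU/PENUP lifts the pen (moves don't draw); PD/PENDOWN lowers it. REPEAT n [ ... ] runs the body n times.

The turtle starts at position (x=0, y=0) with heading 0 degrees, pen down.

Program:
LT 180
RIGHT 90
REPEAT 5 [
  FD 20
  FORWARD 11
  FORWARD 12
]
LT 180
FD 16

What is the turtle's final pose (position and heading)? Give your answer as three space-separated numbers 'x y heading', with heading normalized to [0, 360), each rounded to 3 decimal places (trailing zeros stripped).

Answer: 0 199 270

Derivation:
Executing turtle program step by step:
Start: pos=(0,0), heading=0, pen down
LT 180: heading 0 -> 180
RT 90: heading 180 -> 90
REPEAT 5 [
  -- iteration 1/5 --
  FD 20: (0,0) -> (0,20) [heading=90, draw]
  FD 11: (0,20) -> (0,31) [heading=90, draw]
  FD 12: (0,31) -> (0,43) [heading=90, draw]
  -- iteration 2/5 --
  FD 20: (0,43) -> (0,63) [heading=90, draw]
  FD 11: (0,63) -> (0,74) [heading=90, draw]
  FD 12: (0,74) -> (0,86) [heading=90, draw]
  -- iteration 3/5 --
  FD 20: (0,86) -> (0,106) [heading=90, draw]
  FD 11: (0,106) -> (0,117) [heading=90, draw]
  FD 12: (0,117) -> (0,129) [heading=90, draw]
  -- iteration 4/5 --
  FD 20: (0,129) -> (0,149) [heading=90, draw]
  FD 11: (0,149) -> (0,160) [heading=90, draw]
  FD 12: (0,160) -> (0,172) [heading=90, draw]
  -- iteration 5/5 --
  FD 20: (0,172) -> (0,192) [heading=90, draw]
  FD 11: (0,192) -> (0,203) [heading=90, draw]
  FD 12: (0,203) -> (0,215) [heading=90, draw]
]
LT 180: heading 90 -> 270
FD 16: (0,215) -> (0,199) [heading=270, draw]
Final: pos=(0,199), heading=270, 16 segment(s) drawn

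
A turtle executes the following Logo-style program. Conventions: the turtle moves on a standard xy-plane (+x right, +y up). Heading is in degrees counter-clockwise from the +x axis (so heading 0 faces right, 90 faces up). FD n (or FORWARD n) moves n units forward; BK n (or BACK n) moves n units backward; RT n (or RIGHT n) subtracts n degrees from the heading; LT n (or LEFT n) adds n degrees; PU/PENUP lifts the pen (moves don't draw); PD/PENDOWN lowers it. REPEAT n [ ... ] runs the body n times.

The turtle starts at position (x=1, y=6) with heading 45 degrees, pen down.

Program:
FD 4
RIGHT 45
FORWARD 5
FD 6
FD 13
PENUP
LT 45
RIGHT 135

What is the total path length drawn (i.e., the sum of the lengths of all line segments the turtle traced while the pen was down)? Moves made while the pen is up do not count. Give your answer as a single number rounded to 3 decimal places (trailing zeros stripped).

Answer: 28

Derivation:
Executing turtle program step by step:
Start: pos=(1,6), heading=45, pen down
FD 4: (1,6) -> (3.828,8.828) [heading=45, draw]
RT 45: heading 45 -> 0
FD 5: (3.828,8.828) -> (8.828,8.828) [heading=0, draw]
FD 6: (8.828,8.828) -> (14.828,8.828) [heading=0, draw]
FD 13: (14.828,8.828) -> (27.828,8.828) [heading=0, draw]
PU: pen up
LT 45: heading 0 -> 45
RT 135: heading 45 -> 270
Final: pos=(27.828,8.828), heading=270, 4 segment(s) drawn

Segment lengths:
  seg 1: (1,6) -> (3.828,8.828), length = 4
  seg 2: (3.828,8.828) -> (8.828,8.828), length = 5
  seg 3: (8.828,8.828) -> (14.828,8.828), length = 6
  seg 4: (14.828,8.828) -> (27.828,8.828), length = 13
Total = 28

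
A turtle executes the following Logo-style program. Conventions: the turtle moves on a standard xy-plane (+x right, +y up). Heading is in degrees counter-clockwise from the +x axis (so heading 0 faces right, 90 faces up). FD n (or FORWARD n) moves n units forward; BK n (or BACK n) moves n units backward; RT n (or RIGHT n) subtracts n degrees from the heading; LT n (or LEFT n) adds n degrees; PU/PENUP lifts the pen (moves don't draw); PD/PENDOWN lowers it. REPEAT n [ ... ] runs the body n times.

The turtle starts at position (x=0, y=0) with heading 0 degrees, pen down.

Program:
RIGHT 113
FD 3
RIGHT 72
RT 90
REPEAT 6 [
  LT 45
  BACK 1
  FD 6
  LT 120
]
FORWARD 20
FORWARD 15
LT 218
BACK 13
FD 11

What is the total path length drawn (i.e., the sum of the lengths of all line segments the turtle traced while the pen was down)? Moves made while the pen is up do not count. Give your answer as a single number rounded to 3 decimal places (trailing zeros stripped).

Executing turtle program step by step:
Start: pos=(0,0), heading=0, pen down
RT 113: heading 0 -> 247
FD 3: (0,0) -> (-1.172,-2.762) [heading=247, draw]
RT 72: heading 247 -> 175
RT 90: heading 175 -> 85
REPEAT 6 [
  -- iteration 1/6 --
  LT 45: heading 85 -> 130
  BK 1: (-1.172,-2.762) -> (-0.529,-3.528) [heading=130, draw]
  FD 6: (-0.529,-3.528) -> (-4.386,1.069) [heading=130, draw]
  LT 120: heading 130 -> 250
  -- iteration 2/6 --
  LT 45: heading 250 -> 295
  BK 1: (-4.386,1.069) -> (-4.809,1.975) [heading=295, draw]
  FD 6: (-4.809,1.975) -> (-2.273,-3.463) [heading=295, draw]
  LT 120: heading 295 -> 55
  -- iteration 3/6 --
  LT 45: heading 55 -> 100
  BK 1: (-2.273,-3.463) -> (-2.099,-4.448) [heading=100, draw]
  FD 6: (-2.099,-4.448) -> (-3.141,1.461) [heading=100, draw]
  LT 120: heading 100 -> 220
  -- iteration 4/6 --
  LT 45: heading 220 -> 265
  BK 1: (-3.141,1.461) -> (-3.054,2.457) [heading=265, draw]
  FD 6: (-3.054,2.457) -> (-3.577,-3.52) [heading=265, draw]
  LT 120: heading 265 -> 25
  -- iteration 5/6 --
  LT 45: heading 25 -> 70
  BK 1: (-3.577,-3.52) -> (-3.919,-4.459) [heading=70, draw]
  FD 6: (-3.919,-4.459) -> (-1.867,1.179) [heading=70, draw]
  LT 120: heading 70 -> 190
  -- iteration 6/6 --
  LT 45: heading 190 -> 235
  BK 1: (-1.867,1.179) -> (-1.293,1.998) [heading=235, draw]
  FD 6: (-1.293,1.998) -> (-4.735,-2.917) [heading=235, draw]
  LT 120: heading 235 -> 355
]
FD 20: (-4.735,-2.917) -> (15.189,-4.66) [heading=355, draw]
FD 15: (15.189,-4.66) -> (30.132,-5.968) [heading=355, draw]
LT 218: heading 355 -> 213
BK 13: (30.132,-5.968) -> (41.035,1.113) [heading=213, draw]
FD 11: (41.035,1.113) -> (31.809,-4.878) [heading=213, draw]
Final: pos=(31.809,-4.878), heading=213, 17 segment(s) drawn

Segment lengths:
  seg 1: (0,0) -> (-1.172,-2.762), length = 3
  seg 2: (-1.172,-2.762) -> (-0.529,-3.528), length = 1
  seg 3: (-0.529,-3.528) -> (-4.386,1.069), length = 6
  seg 4: (-4.386,1.069) -> (-4.809,1.975), length = 1
  seg 5: (-4.809,1.975) -> (-2.273,-3.463), length = 6
  seg 6: (-2.273,-3.463) -> (-2.099,-4.448), length = 1
  seg 7: (-2.099,-4.448) -> (-3.141,1.461), length = 6
  seg 8: (-3.141,1.461) -> (-3.054,2.457), length = 1
  seg 9: (-3.054,2.457) -> (-3.577,-3.52), length = 6
  seg 10: (-3.577,-3.52) -> (-3.919,-4.459), length = 1
  seg 11: (-3.919,-4.459) -> (-1.867,1.179), length = 6
  seg 12: (-1.867,1.179) -> (-1.293,1.998), length = 1
  seg 13: (-1.293,1.998) -> (-4.735,-2.917), length = 6
  seg 14: (-4.735,-2.917) -> (15.189,-4.66), length = 20
  seg 15: (15.189,-4.66) -> (30.132,-5.968), length = 15
  seg 16: (30.132,-5.968) -> (41.035,1.113), length = 13
  seg 17: (41.035,1.113) -> (31.809,-4.878), length = 11
Total = 104

Answer: 104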